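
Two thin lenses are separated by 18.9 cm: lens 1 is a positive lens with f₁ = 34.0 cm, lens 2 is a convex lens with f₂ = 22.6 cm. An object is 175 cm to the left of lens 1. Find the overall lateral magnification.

Lens 1: 1/d_i1 = 1/(34.0) − 1/(175) = 0.02370, so d_i1 = 42.20 cm; m₁ = −d_i1/d_o1 = -0.2411.
d_o2 = 18.9 − (42.20) = -23.30 cm (virtual object).
Lens 2: 1/d_i2 = 1/(22.6) − 1/(-23.30) = 0.08717, so d_i2 = 11.47 cm; m₂ = −d_i2/d_o2 = +0.4924.
m = m₁·m₂ = (-0.2411)(+0.4924) = -0.119.

m = -0.119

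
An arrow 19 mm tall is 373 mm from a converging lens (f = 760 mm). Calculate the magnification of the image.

1/d_i = 1/f − 1/d_o = 1/(760.0) − 1/(373) = -0.001365, so d_i = -732.5 mm.
m = −d_i/d_o = −(-732.5)/(373) = +1.96.
The image is virtual, upright and enlarged, on the same side as the object.

m = +1.96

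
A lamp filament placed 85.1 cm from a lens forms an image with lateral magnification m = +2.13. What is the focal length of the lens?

m = −d_i/d_o ⇒ d_i = −m·d_o = −(+2.13)·(85.1) = -181.3 cm.
1/f = 1/d_o + 1/d_i = 1/(85.1) + 1/(-181.3) = 0.006235, so f = 160 cm.
Since f is positive, the lens is converging.

f = 160 cm (converging)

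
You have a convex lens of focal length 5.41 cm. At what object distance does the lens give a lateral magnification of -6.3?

6.27 cm

m = −d_i/d_o ⇒ d_i = −m·d_o.
1/f = 1/d_o + 1/d_i = 1/d_o − 1/(m·d_o) = (1 − 1/m)/d_o, so d_o = f(1 − 1/m) = (5.410)(1 − 1/(-6.3)) = 6.27 cm.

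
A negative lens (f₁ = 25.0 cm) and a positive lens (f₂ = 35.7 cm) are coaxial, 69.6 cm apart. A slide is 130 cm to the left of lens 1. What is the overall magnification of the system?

f₁ = −25.0 cm (diverging).
Lens 1: 1/d_i1 = 1/(-25.0) − 1/(130) = -0.04769, so d_i1 = -20.97 cm; m₁ = −d_i1/d_o1 = +0.1613.
d_o2 = 69.6 − (-20.97) = 90.57 cm.
Lens 2: 1/d_i2 = 1/(35.7) − 1/(90.57) = 0.01697, so d_i2 = 58.93 cm; m₂ = −d_i2/d_o2 = -0.6506.
m = m₁·m₂ = (+0.1613)(-0.6506) = -0.105.

m = -0.105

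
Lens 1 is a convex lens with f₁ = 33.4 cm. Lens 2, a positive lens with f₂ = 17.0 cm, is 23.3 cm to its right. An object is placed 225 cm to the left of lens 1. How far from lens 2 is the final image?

8.22 cm

Lens 1: 1/d_i1 = 1/f₁ − 1/d_o1 = 1/(33.4) − 1/(225) = 0.02550, so d_i1 = 39.22 cm.
The intermediate image is 39.22 cm to the right of lens 1, which lies 15.92 cm to the right of lens 2 — a virtual object — so d_o2 = −15.92 cm.
Lens 2: 1/d_i2 = 1/f₂ − 1/d_o2 = 1/(17.0) − 1/(-15.92) = 0.1216, so d_i2 = 8.22 cm.
The final image is real, 8.22 cm to the right of lens 2 (overall magnification ≈ -0.090).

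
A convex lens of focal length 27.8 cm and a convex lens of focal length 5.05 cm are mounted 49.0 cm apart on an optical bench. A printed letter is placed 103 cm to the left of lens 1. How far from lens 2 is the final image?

9.39 cm

Lens 1: 1/d_i1 = 1/f₁ − 1/d_o1 = 1/(27.8) − 1/(103) = 0.02626, so d_i1 = 38.08 cm.
The intermediate image is 38.08 cm to the right of lens 1, which is 49.0 − (38.08) = 10.92 cm to the left of lens 2, so d_o2 = +10.92 cm.
Lens 2: 1/d_i2 = 1/f₂ − 1/d_o2 = 1/(5.05) − 1/(10.92) = 0.1064, so d_i2 = 9.39 cm.
The final image is real, 9.39 cm to the right of lens 2 (overall magnification ≈ 0.32).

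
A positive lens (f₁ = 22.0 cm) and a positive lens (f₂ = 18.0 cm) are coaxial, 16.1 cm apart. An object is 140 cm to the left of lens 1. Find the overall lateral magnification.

m = -0.120

Lens 1: 1/d_i1 = 1/(22.0) − 1/(140) = 0.03831, so d_i1 = 26.10 cm; m₁ = −d_i1/d_o1 = -0.1864.
d_o2 = 16.1 − (26.10) = -10.00 cm (virtual object).
Lens 2: 1/d_i2 = 1/(18.0) − 1/(-10.00) = 0.1556, so d_i2 = 6.429 cm; m₂ = −d_i2/d_o2 = +0.6429.
m = m₁·m₂ = (-0.1864)(+0.6429) = -0.120.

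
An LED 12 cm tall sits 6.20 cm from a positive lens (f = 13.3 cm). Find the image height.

1/d_i = 1/f − 1/d_o = 1/(13.30) − 1/(6.20) = -0.08610, so d_i = -11.61 cm.
m = −d_i/d_o = +1.873.
|h_i| = |m|·h_o = 1.873 × 12 = 22.5 cm. The image is virtual, upright and enlarged, on the same side as the object.

22.5 cm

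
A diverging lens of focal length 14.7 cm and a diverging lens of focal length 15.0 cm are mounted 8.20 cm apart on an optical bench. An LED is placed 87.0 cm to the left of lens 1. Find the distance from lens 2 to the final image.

Lens 1 is diverging, so f₁ = −14.7 cm.
Lens 1: 1/d_i1 = 1/f₁ − 1/d_o1 = 1/(-14.7) − 1/(87.0) = -0.07952, so d_i1 = -12.58 cm.
The intermediate image is 12.58 cm to the left of lens 1 (virtual), which is 8.20 − (-12.58) = 20.78 cm to the left of lens 2, so d_o2 = +20.78 cm.
Lens 2 is diverging, so f₂ = −15.0 cm.
Lens 2: 1/d_i2 = 1/f₂ − 1/d_o2 = 1/(-15.0) − 1/(20.78) = -0.1148, so d_i2 = -8.71 cm.
The final image is virtual, 8.71 cm to the left of lens 2 (overall magnification ≈ 0.061).

8.71 cm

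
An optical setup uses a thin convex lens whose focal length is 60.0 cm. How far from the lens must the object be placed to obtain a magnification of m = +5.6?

49.3 cm

m = −d_i/d_o ⇒ d_i = −m·d_o.
1/f = 1/d_o + 1/d_i = 1/d_o − 1/(m·d_o) = (1 − 1/m)/d_o, so d_o = f(1 − 1/m) = (60.00)(1 − 1/(+5.6)) = 49.3 cm.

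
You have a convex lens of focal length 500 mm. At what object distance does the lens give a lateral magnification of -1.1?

m = −d_i/d_o ⇒ d_i = −m·d_o.
1/f = 1/d_o + 1/d_i = 1/d_o − 1/(m·d_o) = (1 − 1/m)/d_o, so d_o = f(1 − 1/m) = (500.0)(1 − 1/(-1.1)) = 955 mm.

955 mm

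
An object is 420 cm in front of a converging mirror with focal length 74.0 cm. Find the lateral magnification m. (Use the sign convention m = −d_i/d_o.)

1/d_i = 1/f − 1/d_o = 1/(74.00) − 1/(420) = 0.01113, so d_i = 89.83 cm.
m = −d_i/d_o = −(89.83)/(420) = -0.214.
The image is real, inverted and reduced, in front of the mirror.

m = -0.214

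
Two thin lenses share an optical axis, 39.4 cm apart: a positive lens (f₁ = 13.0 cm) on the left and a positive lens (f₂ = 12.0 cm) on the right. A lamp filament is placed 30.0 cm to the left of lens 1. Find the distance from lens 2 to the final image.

44.3 cm

Lens 1: 1/d_i1 = 1/f₁ − 1/d_o1 = 1/(13.0) − 1/(30.0) = 0.04359, so d_i1 = 22.94 cm.
The intermediate image is 22.94 cm to the right of lens 1, which is 39.4 − (22.94) = 16.46 cm to the left of lens 2, so d_o2 = +16.46 cm.
Lens 2: 1/d_i2 = 1/f₂ − 1/d_o2 = 1/(12.0) − 1/(16.46) = 0.02258, so d_i2 = 44.3 cm.
The final image is real, 44.3 cm to the right of lens 2 (overall magnification ≈ 2.1).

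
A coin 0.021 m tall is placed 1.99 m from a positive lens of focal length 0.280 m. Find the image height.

1/d_i = 1/f − 1/d_o = 1/(0.2800) − 1/(1.99) = 3.069, so d_i = 0.3258 m.
m = −d_i/d_o = -0.1637.
|h_i| = |m|·h_o = 0.1637 × 0.021 = 0.00344 m. The image is real, inverted and reduced, on the far side of the lens.

0.00344 m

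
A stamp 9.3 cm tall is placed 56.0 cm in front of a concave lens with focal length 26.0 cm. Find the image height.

2.95 cm

For a concave lens, f = -26.0 cm.
1/d_i = 1/f − 1/d_o = 1/(-26.00) − 1/(56.0) = -0.05632, so d_i = -17.76 cm.
m = −d_i/d_o = +0.3171.
|h_i| = |m|·h_o = 0.3171 × 9.3 = 2.95 cm. The image is virtual, upright and reduced, on the same side as the object.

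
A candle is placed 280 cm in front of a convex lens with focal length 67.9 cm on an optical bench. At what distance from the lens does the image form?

89.6 cm

Lens equation: 1/d_i = 1/f − 1/d_o = 1/(67.90) − 1/(280) = 0.01473 − 0.003571 = 0.01116, so d_i = 89.6 cm.
The image is real, inverted and reduced, on the far side of the lens.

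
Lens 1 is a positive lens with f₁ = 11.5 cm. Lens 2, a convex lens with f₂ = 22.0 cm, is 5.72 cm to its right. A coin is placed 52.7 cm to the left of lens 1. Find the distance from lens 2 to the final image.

6.38 cm

Lens 1: 1/d_i1 = 1/f₁ − 1/d_o1 = 1/(11.5) − 1/(52.7) = 0.06798, so d_i1 = 14.71 cm.
The intermediate image is 14.71 cm to the right of lens 1, which lies 8.990 cm to the right of lens 2 — a virtual object — so d_o2 = −8.990 cm.
Lens 2: 1/d_i2 = 1/f₂ − 1/d_o2 = 1/(22.0) − 1/(-8.990) = 0.1567, so d_i2 = 6.38 cm.
The final image is real, 6.38 cm to the right of lens 2 (overall magnification ≈ -0.20).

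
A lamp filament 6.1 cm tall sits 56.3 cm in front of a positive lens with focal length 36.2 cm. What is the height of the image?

1/d_i = 1/f − 1/d_o = 1/(36.20) − 1/(56.3) = 0.009862, so d_i = 101.4 cm.
m = −d_i/d_o = -1.801.
|h_i| = |m|·h_o = 1.801 × 6.1 = 11.0 cm. The image is real, inverted and enlarged, on the far side of the lens.

11.0 cm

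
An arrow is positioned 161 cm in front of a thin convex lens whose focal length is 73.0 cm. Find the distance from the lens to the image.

Lens equation: 1/s_i = 1/f − 1/s_o = 1/(73.00) − 1/(161) = 0.01370 − 0.006211 = 0.007487, so s_i = 134 cm.
The image is real, inverted and reduced, on the far side of the lens.

134 cm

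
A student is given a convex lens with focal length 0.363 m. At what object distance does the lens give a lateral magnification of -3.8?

0.459 m

m = −d_i/d_o ⇒ d_i = −m·d_o.
1/f = 1/d_o + 1/d_i = 1/d_o − 1/(m·d_o) = (1 − 1/m)/d_o, so d_o = f(1 − 1/m) = (0.3630)(1 − 1/(-3.8)) = 0.459 m.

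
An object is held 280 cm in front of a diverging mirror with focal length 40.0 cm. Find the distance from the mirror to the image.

For a diverging mirror, f = -40.0 cm.
Mirror equation: 1/s_i = 1/f − 1/s_o = 1/(-40.00) − 1/(280) = -0.02500 − 0.003571 = -0.02857, so s_i = -35.0 cm.
The image is virtual, upright and reduced, behind the mirror.

35.0 cm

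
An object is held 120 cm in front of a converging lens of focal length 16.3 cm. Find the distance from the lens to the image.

Lens equation: 1/d_i = 1/f − 1/d_o = 1/(16.30) − 1/(120) = 0.06135 − 0.008333 = 0.05302, so d_i = 18.9 cm.
The image is real, inverted and reduced, on the far side of the lens.

18.9 cm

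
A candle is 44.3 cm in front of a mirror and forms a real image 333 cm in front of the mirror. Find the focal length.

Real image ⇒ d_i = +333 cm.
1/f = 1/d_o + 1/d_i = 1/(44.3) + 1/(333) = 0.02558, so f = 39.1 cm.
Since f is positive, the mirror is concave.

f = 39.1 cm (concave)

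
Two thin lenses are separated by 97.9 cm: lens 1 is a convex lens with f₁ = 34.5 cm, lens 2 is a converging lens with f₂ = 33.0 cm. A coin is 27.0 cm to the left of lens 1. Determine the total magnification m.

Lens 1: 1/d_i1 = 1/(34.5) − 1/(27.0) = -0.008052, so d_i1 = -124.2 cm; m₁ = −d_i1/d_o1 = +4.600.
d_o2 = 97.9 − (-124.2) = 222.1 cm.
Lens 2: 1/d_i2 = 1/(33.0) − 1/(222.1) = 0.02580, so d_i2 = 38.76 cm; m₂ = −d_i2/d_o2 = -0.1745.
m = m₁·m₂ = (+4.600)(-0.1745) = -0.803.

m = -0.803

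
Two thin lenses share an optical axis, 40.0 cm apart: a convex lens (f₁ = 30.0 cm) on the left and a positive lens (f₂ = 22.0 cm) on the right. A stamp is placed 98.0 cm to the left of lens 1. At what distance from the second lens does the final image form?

Lens 1: 1/d_i1 = 1/f₁ − 1/d_o1 = 1/(30.0) − 1/(98.0) = 0.02313, so d_i1 = 43.24 cm.
The intermediate image is 43.24 cm to the right of lens 1, which lies 3.240 cm to the right of lens 2 — a virtual object — so d_o2 = −3.240 cm.
Lens 2: 1/d_i2 = 1/f₂ − 1/d_o2 = 1/(22.0) − 1/(-3.240) = 0.3541, so d_i2 = 2.82 cm.
The final image is real, 2.82 cm to the right of lens 2 (overall magnification ≈ -0.38).

2.82 cm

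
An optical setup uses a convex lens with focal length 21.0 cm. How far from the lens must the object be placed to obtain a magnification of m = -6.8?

m = −d_i/d_o ⇒ d_i = −m·d_o.
1/f = 1/d_o + 1/d_i = 1/d_o − 1/(m·d_o) = (1 − 1/m)/d_o, so d_o = f(1 − 1/m) = (21.00)(1 − 1/(-6.8)) = 24.1 cm.

24.1 cm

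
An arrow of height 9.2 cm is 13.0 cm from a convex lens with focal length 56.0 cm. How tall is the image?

12.0 cm

1/d_i = 1/f − 1/d_o = 1/(56.00) − 1/(13.0) = -0.05907, so d_i = -16.93 cm.
m = −d_i/d_o = +1.302.
|h_i| = |m|·h_o = 1.302 × 9.2 = 12.0 cm. The image is virtual, upright and enlarged, on the same side as the object.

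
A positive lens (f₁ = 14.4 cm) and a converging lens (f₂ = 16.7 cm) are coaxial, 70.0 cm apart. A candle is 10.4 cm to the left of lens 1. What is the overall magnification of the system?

m = -0.663

Lens 1: 1/d_i1 = 1/(14.4) − 1/(10.4) = -0.02671, so d_i1 = -37.44 cm; m₁ = −d_i1/d_o1 = +3.600.
d_o2 = 70.0 − (-37.44) = 107.4 cm.
Lens 2: 1/d_i2 = 1/(16.7) − 1/(107.4) = 0.05057, so d_i2 = 19.77 cm; m₂ = −d_i2/d_o2 = -0.1841.
m = m₁·m₂ = (+3.600)(-0.1841) = -0.663.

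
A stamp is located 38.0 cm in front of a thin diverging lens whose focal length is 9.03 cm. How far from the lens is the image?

7.30 cm

For a diverging lens, f = -9.03 cm.
Lens equation: 1/d_i = 1/f − 1/d_o = 1/(-9.030) − 1/(38.0) = -0.1107 − 0.02632 = -0.1371, so d_i = -7.30 cm.
The image is virtual, upright and reduced, on the same side as the object.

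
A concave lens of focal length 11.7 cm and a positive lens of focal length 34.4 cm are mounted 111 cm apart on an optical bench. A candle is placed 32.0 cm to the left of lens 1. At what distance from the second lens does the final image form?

Lens 1 is diverging, so f₁ = −11.7 cm.
Lens 1: 1/d_i1 = 1/f₁ − 1/d_o1 = 1/(-11.7) − 1/(32.0) = -0.1167, so d_i1 = -8.568 cm.
The intermediate image is 8.568 cm to the left of lens 1 (virtual), which is 111 − (-8.568) = 119.6 cm to the left of lens 2, so d_o2 = +119.6 cm.
Lens 2: 1/d_i2 = 1/f₂ − 1/d_o2 = 1/(34.4) − 1/(119.6) = 0.02071, so d_i2 = 48.3 cm.
The final image is real, 48.3 cm to the right of lens 2 (overall magnification ≈ -0.11).

48.3 cm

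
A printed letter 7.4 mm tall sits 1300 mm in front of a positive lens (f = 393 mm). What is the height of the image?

3.21 mm

1/d_i = 1/f − 1/d_o = 1/(393.0) − 1/(1300) = 0.001775, so d_i = 563.3 mm.
m = −d_i/d_o = -0.4333.
|h_i| = |m|·h_o = 0.4333 × 7.4 = 3.21 mm. The image is real, inverted and reduced, on the far side of the lens.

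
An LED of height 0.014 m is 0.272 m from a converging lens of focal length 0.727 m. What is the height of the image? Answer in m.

1/d_i = 1/f − 1/d_o = 1/(0.7270) − 1/(0.272) = -2.301, so d_i = -0.4346 m.
m = −d_i/d_o = +1.598.
|h_i| = |m|·h_o = 1.598 × 0.014 = 0.0224 m. The image is virtual, upright and enlarged, on the same side as the object.

0.0224 m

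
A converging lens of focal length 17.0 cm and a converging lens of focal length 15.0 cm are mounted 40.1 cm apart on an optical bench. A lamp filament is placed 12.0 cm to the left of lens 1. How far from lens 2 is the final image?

Lens 1: 1/d_i1 = 1/f₁ − 1/d_o1 = 1/(17.0) − 1/(12.0) = -0.02451, so d_i1 = -40.80 cm.
The intermediate image is 40.80 cm to the left of lens 1 (virtual), which is 40.1 − (-40.80) = 80.90 cm to the left of lens 2, so d_o2 = +80.90 cm.
Lens 2: 1/d_i2 = 1/f₂ − 1/d_o2 = 1/(15.0) − 1/(80.90) = 0.05431, so d_i2 = 18.4 cm.
The final image is real, 18.4 cm to the right of lens 2 (overall magnification ≈ -0.77).

18.4 cm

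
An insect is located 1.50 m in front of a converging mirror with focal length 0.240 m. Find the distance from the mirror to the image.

0.286 m

Mirror equation: 1/d_i = 1/f − 1/d_o = 1/(0.2400) − 1/(1.50) = 4.167 − 0.6667 = 3.500, so d_i = 0.286 m.
The image is real, inverted and reduced, in front of the mirror.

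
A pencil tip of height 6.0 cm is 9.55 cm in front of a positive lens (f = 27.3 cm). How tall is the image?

9.23 cm

1/d_i = 1/f − 1/d_o = 1/(27.30) − 1/(9.55) = -0.06808, so d_i = -14.69 cm.
m = −d_i/d_o = +1.538.
|h_i| = |m|·h_o = 1.538 × 6.0 = 9.23 cm. The image is virtual, upright and enlarged, on the same side as the object.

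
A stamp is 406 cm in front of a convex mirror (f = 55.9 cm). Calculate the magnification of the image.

m = +0.121

For a convex mirror, f = -55.9 cm.
1/d_i = 1/f − 1/d_o = 1/(-55.90) − 1/(406) = -0.02035, so d_i = -49.13 cm.
m = −d_i/d_o = −(-49.13)/(406) = +0.121.
The image is virtual, upright and reduced, behind the mirror.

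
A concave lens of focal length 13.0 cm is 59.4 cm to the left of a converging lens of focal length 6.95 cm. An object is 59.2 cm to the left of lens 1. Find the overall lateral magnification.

m = -0.0198

f₁ = −13.0 cm (diverging).
Lens 1: 1/d_i1 = 1/(-13.0) − 1/(59.2) = -0.09381, so d_i1 = -10.66 cm; m₁ = −d_i1/d_o1 = +0.1801.
d_o2 = 59.4 − (-10.66) = 70.06 cm.
Lens 2: 1/d_i2 = 1/(6.95) − 1/(70.06) = 0.1296, so d_i2 = 7.715 cm; m₂ = −d_i2/d_o2 = -0.1101.
m = m₁·m₂ = (+0.1801)(-0.1101) = -0.0198.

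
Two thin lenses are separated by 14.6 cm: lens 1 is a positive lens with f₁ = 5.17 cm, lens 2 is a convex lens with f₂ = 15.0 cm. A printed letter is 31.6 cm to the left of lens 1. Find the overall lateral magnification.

Lens 1: 1/d_i1 = 1/(5.17) − 1/(31.6) = 0.1618, so d_i1 = 6.181 cm; m₁ = −d_i1/d_o1 = -0.1956.
d_o2 = 14.6 − (6.181) = 8.419 cm.
Lens 2: 1/d_i2 = 1/(15.0) − 1/(8.419) = -0.05211, so d_i2 = -19.19 cm; m₂ = −d_i2/d_o2 = +2.279.
m = m₁·m₂ = (-0.1956)(+2.279) = -0.446.

m = -0.446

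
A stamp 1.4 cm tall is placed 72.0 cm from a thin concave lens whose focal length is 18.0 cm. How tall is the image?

0.280 cm

For a concave lens, f = -18.0 cm.
1/d_i = 1/f − 1/d_o = 1/(-18.00) − 1/(72.0) = -0.06944, so d_i = -14.40 cm.
m = −d_i/d_o = +0.2000.
|h_i| = |m|·h_o = 0.2000 × 1.4 = 0.280 cm. The image is virtual, upright and reduced, on the same side as the object.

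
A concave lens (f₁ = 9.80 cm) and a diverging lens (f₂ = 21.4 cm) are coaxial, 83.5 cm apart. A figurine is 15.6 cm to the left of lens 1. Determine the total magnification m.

m = +0.0744

f₁ = −9.80 cm (diverging).
Lens 1: 1/d_i1 = 1/(-9.80) − 1/(15.6) = -0.1661, so d_i1 = -6.019 cm; m₁ = −d_i1/d_o1 = +0.3858.
d_o2 = 83.5 − (-6.019) = 89.52 cm.
f₂ = −21.4 cm (diverging).
Lens 2: 1/d_i2 = 1/(-21.4) − 1/(89.52) = -0.05790, so d_i2 = -17.27 cm; m₂ = −d_i2/d_o2 = +0.1929.
m = m₁·m₂ = (+0.3858)(+0.1929) = +0.0744.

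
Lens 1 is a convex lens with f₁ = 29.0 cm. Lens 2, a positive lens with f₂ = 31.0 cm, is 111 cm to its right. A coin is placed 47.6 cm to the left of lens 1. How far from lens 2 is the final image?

197 cm

Lens 1: 1/d_i1 = 1/f₁ − 1/d_o1 = 1/(29.0) − 1/(47.6) = 0.01347, so d_i1 = 74.22 cm.
The intermediate image is 74.22 cm to the right of lens 1, which is 111 − (74.22) = 36.78 cm to the left of lens 2, so d_o2 = +36.78 cm.
Lens 2: 1/d_i2 = 1/f₂ − 1/d_o2 = 1/(31.0) − 1/(36.78) = 0.005069, so d_i2 = 197 cm.
The final image is real, 197 cm to the right of lens 2 (overall magnification ≈ 8.4).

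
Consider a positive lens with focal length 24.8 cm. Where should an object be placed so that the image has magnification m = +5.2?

20.0 cm

m = −d_i/d_o ⇒ d_i = −m·d_o.
1/f = 1/d_o + 1/d_i = 1/d_o − 1/(m·d_o) = (1 − 1/m)/d_o, so d_o = f(1 − 1/m) = (24.80)(1 − 1/(+5.2)) = 20.0 cm.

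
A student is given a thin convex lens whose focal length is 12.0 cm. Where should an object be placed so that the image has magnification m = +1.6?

4.50 cm

m = −d_i/d_o ⇒ d_i = −m·d_o.
1/f = 1/d_o + 1/d_i = 1/d_o − 1/(m·d_o) = (1 − 1/m)/d_o, so d_o = f(1 − 1/m) = (12.00)(1 − 1/(+1.6)) = 4.50 cm.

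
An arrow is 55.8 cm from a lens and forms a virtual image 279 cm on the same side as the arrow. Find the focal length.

Virtual image ⇒ d_i = −279 cm.
1/f = 1/d_o + 1/d_i = 1/(55.8) + 1/(-279) = 0.01434, so f = 69.8 cm.
Since f is positive, the lens is converging.

f = 69.8 cm (converging)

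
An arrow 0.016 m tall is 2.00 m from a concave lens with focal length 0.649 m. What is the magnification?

For a concave lens, f = -0.649 m.
1/d_i = 1/f − 1/d_o = 1/(-0.6490) − 1/(2.00) = -2.041, so d_i = -0.4900 m.
m = −d_i/d_o = −(-0.4900)/(2.00) = +0.245.
The image is virtual, upright and reduced, on the same side as the object.

m = +0.245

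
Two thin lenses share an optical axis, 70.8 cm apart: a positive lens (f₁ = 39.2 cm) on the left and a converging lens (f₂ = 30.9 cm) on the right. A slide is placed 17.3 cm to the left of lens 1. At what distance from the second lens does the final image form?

Lens 1: 1/d_i1 = 1/f₁ − 1/d_o1 = 1/(39.2) − 1/(17.3) = -0.03229, so d_i1 = -30.97 cm.
The intermediate image is 30.97 cm to the left of lens 1 (virtual), which is 70.8 − (-30.97) = 101.8 cm to the left of lens 2, so d_o2 = +101.8 cm.
Lens 2: 1/d_i2 = 1/f₂ − 1/d_o2 = 1/(30.9) − 1/(101.8) = 0.02254, so d_i2 = 44.4 cm.
The final image is real, 44.4 cm to the right of lens 2 (overall magnification ≈ -0.78).

44.4 cm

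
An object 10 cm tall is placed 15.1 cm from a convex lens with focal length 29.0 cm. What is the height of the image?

20.9 cm

1/d_i = 1/f − 1/d_o = 1/(29.00) − 1/(15.1) = -0.03174, so d_i = -31.50 cm.
m = −d_i/d_o = +2.086.
|h_i| = |m|·h_o = 2.086 × 10 = 20.9 cm. The image is virtual, upright and enlarged, on the same side as the object.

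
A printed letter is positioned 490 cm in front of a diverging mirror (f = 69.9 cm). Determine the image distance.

For a diverging mirror, f = -69.9 cm.
Mirror equation: 1/v = 1/f − 1/u = 1/(-69.90) − 1/(490) = -0.01431 − 0.002041 = -0.01635, so v = -61.2 cm.
The image is virtual, upright and reduced, behind the mirror.

61.2 cm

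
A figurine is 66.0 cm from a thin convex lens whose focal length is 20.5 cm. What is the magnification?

1/d_i = 1/f − 1/d_o = 1/(20.50) − 1/(66.0) = 0.03363, so d_i = 29.74 cm.
m = −d_i/d_o = −(29.74)/(66.0) = -0.451.
The image is real, inverted and reduced, on the far side of the lens.

m = -0.451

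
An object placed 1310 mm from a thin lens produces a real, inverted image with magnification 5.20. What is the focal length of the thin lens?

f = 1100 mm (converging)

m = −d_i/d_o ⇒ d_i = −m·d_o = −(-5.20)·(1310) = 6812 mm.
1/f = 1/d_o + 1/d_i = 1/(1310) + 1/(6812) = 0.0009102, so f = 1100 mm.
Since f is positive, the thin lens is converging.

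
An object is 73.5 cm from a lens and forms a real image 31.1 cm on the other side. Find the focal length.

f = 21.9 cm (converging)

Real image ⇒ d_i = +31.1 cm.
1/f = 1/d_o + 1/d_i = 1/(73.5) + 1/(31.1) = 0.04576, so f = 21.9 cm.
Since f is positive, the lens is converging.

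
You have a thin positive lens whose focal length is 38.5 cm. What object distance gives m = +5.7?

31.7 cm

m = −d_i/d_o ⇒ d_i = −m·d_o.
1/f = 1/d_o + 1/d_i = 1/d_o − 1/(m·d_o) = (1 − 1/m)/d_o, so d_o = f(1 − 1/m) = (38.50)(1 − 1/(+5.7)) = 31.7 cm.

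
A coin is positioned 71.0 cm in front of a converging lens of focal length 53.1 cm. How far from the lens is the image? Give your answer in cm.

Thin-lens equation: 1/v = 1/f − 1/u = 1/(53.10) − 1/(71.0) = 0.01883 − 0.01408 = 0.004748, so v = 211 cm.
The image is real, inverted and enlarged, on the far side of the lens.

211 cm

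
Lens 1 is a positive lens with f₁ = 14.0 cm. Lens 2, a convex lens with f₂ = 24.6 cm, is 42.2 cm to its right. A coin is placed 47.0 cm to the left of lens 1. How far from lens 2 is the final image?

Lens 1: 1/d_i1 = 1/f₁ − 1/d_o1 = 1/(14.0) − 1/(47.0) = 0.05015, so d_i1 = 19.94 cm.
The intermediate image is 19.94 cm to the right of lens 1, which is 42.2 − (19.94) = 22.26 cm to the left of lens 2, so d_o2 = +22.26 cm.
Lens 2: 1/d_i2 = 1/f₂ − 1/d_o2 = 1/(24.6) − 1/(22.26) = -0.004273, so d_i2 = -234 cm.
The final image is virtual, 234 cm to the left of lens 2 (overall magnification ≈ -4.5).

234 cm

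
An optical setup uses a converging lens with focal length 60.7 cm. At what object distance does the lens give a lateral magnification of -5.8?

71.2 cm

m = −d_i/d_o ⇒ d_i = −m·d_o.
1/f = 1/d_o + 1/d_i = 1/d_o − 1/(m·d_o) = (1 − 1/m)/d_o, so d_o = f(1 − 1/m) = (60.70)(1 − 1/(-5.8)) = 71.2 cm.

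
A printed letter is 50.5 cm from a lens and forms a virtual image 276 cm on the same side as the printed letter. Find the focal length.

f = 61.8 cm (converging)

Virtual image ⇒ d_i = −276 cm.
1/f = 1/d_o + 1/d_i = 1/(50.5) + 1/(-276) = 0.01618, so f = 61.8 cm.
Since f is positive, the lens is converging.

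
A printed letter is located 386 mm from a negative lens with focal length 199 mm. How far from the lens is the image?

131 mm

For a negative lens, f = -199 mm.
Thin-lens equation: 1/s_i = 1/f − 1/s_o = 1/(-199.0) − 1/(386) = -0.005025 − 0.002591 = -0.007616, so s_i = -131 mm.
The image is virtual, upright and reduced, on the same side as the object.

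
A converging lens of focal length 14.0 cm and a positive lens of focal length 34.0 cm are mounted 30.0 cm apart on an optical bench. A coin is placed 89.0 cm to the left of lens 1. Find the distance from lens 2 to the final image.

22.1 cm

Lens 1: 1/d_i1 = 1/f₁ − 1/d_o1 = 1/(14.0) − 1/(89.0) = 0.06019, so d_i1 = 16.61 cm.
The intermediate image is 16.61 cm to the right of lens 1, which is 30.0 − (16.61) = 13.39 cm to the left of lens 2, so d_o2 = +13.39 cm.
Lens 2: 1/d_i2 = 1/f₂ − 1/d_o2 = 1/(34.0) − 1/(13.39) = -0.04527, so d_i2 = -22.1 cm.
The final image is virtual, 22.1 cm to the left of lens 2 (overall magnification ≈ -0.31).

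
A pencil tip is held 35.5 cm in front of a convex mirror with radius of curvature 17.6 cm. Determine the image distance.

7.05 cm

f = R/2 = 17.6/2 = 8.800 cm; for a convex mirror, f = -8.800 cm.
Mirror equation: 1/s_i = 1/f − 1/s_o = 1/(-8.800) − 1/(35.5) = -0.1136 − 0.02817 = -0.1418, so s_i = -7.05 cm.
The image is virtual, upright and reduced, behind the mirror.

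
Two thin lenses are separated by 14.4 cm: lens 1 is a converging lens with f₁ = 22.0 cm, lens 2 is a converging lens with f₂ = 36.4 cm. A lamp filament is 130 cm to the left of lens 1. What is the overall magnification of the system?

m = -0.153

Lens 1: 1/d_i1 = 1/(22.0) − 1/(130) = 0.03776, so d_i1 = 26.48 cm; m₁ = −d_i1/d_o1 = -0.2037.
d_o2 = 14.4 − (26.48) = -12.08 cm (virtual object).
Lens 2: 1/d_i2 = 1/(36.4) − 1/(-12.08) = 0.1103, so d_i2 = 9.070 cm; m₂ = −d_i2/d_o2 = +0.7508.
m = m₁·m₂ = (-0.2037)(+0.7508) = -0.153.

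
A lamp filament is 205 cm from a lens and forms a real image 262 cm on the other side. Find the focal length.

f = 115 cm (converging)

Real image ⇒ d_i = +262 cm.
1/f = 1/d_o + 1/d_i = 1/(205) + 1/(262) = 0.008695, so f = 115 cm.
Since f is positive, the lens is converging.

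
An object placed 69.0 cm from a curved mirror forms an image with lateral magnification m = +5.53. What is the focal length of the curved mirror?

m = −d_i/d_o ⇒ d_i = −m·d_o = −(+5.53)·(69.0) = -381.6 cm.
1/f = 1/d_o + 1/d_i = 1/(69.0) + 1/(-381.6) = 0.01187, so f = 84.2 cm.
Since f is positive, the curved mirror is concave.

f = 84.2 cm (concave)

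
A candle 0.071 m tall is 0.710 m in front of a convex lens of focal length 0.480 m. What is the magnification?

m = -2.09

1/d_i = 1/f − 1/d_o = 1/(0.4800) − 1/(0.710) = 0.6749, so d_i = 1.482 m.
m = −d_i/d_o = −(1.482)/(0.710) = -2.09.
The image is real, inverted and enlarged, on the far side of the lens.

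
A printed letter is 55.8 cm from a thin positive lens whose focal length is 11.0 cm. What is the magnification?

1/d_i = 1/f − 1/d_o = 1/(11.00) − 1/(55.8) = 0.07299, so d_i = 13.70 cm.
m = −d_i/d_o = −(13.70)/(55.8) = -0.246.
The image is real, inverted and reduced, on the far side of the lens.

m = -0.246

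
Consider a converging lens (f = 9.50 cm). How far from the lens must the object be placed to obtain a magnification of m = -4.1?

11.8 cm

m = −d_i/d_o ⇒ d_i = −m·d_o.
1/f = 1/d_o + 1/d_i = 1/d_o − 1/(m·d_o) = (1 − 1/m)/d_o, so d_o = f(1 − 1/m) = (9.500)(1 − 1/(-4.1)) = 11.8 cm.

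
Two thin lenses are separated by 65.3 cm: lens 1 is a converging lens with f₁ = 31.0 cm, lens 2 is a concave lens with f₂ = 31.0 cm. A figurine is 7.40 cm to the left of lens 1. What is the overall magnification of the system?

m = +0.384

Lens 1: 1/d_i1 = 1/(31.0) − 1/(7.40) = -0.1029, so d_i1 = -9.720 cm; m₁ = −d_i1/d_o1 = +1.314.
d_o2 = 65.3 − (-9.720) = 75.02 cm.
f₂ = −31.0 cm (diverging).
Lens 2: 1/d_i2 = 1/(-31.0) − 1/(75.02) = -0.04559, so d_i2 = -21.94 cm; m₂ = −d_i2/d_o2 = +0.2924.
m = m₁·m₂ = (+1.314)(+0.2924) = +0.384.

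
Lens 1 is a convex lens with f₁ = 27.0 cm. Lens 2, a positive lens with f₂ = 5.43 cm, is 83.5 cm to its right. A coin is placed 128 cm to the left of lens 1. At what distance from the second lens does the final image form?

Lens 1: 1/d_i1 = 1/f₁ − 1/d_o1 = 1/(27.0) − 1/(128) = 0.02922, so d_i1 = 34.22 cm.
The intermediate image is 34.22 cm to the right of lens 1, which is 83.5 − (34.22) = 49.28 cm to the left of lens 2, so d_o2 = +49.28 cm.
Lens 2: 1/d_i2 = 1/f₂ − 1/d_o2 = 1/(5.43) − 1/(49.28) = 0.1639, so d_i2 = 6.10 cm.
The final image is real, 6.10 cm to the right of lens 2 (overall magnification ≈ 0.033).

6.10 cm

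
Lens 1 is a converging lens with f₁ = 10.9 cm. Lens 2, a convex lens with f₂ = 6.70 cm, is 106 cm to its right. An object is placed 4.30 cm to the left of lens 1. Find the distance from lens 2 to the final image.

Lens 1: 1/d_i1 = 1/f₁ − 1/d_o1 = 1/(10.9) − 1/(4.30) = -0.1408, so d_i1 = -7.102 cm.
The intermediate image is 7.102 cm to the left of lens 1 (virtual), which is 106 − (-7.102) = 113.1 cm to the left of lens 2, so d_o2 = +113.1 cm.
Lens 2: 1/d_i2 = 1/f₂ − 1/d_o2 = 1/(6.70) − 1/(113.1) = 0.1404, so d_i2 = 7.12 cm.
The final image is real, 7.12 cm to the right of lens 2 (overall magnification ≈ -0.10).

7.12 cm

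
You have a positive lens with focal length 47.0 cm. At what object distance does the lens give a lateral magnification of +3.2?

32.3 cm

m = −d_i/d_o ⇒ d_i = −m·d_o.
1/f = 1/d_o + 1/d_i = 1/d_o − 1/(m·d_o) = (1 − 1/m)/d_o, so d_o = f(1 − 1/m) = (47.00)(1 − 1/(+3.2)) = 32.3 cm.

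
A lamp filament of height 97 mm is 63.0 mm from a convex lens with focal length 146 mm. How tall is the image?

1/d_i = 1/f − 1/d_o = 1/(146.0) − 1/(63.0) = -0.009024, so d_i = -110.8 mm.
m = −d_i/d_o = +1.759.
|h_i| = |m|·h_o = 1.759 × 97 = 171 mm. The image is virtual, upright and enlarged, on the same side as the object.

171 mm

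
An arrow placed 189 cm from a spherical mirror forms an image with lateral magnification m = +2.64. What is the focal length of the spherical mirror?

f = 304 cm (concave)

m = −d_i/d_o ⇒ d_i = −m·d_o = −(+2.64)·(189) = -499.0 cm.
1/f = 1/d_o + 1/d_i = 1/(189) + 1/(-499.0) = 0.003287, so f = 304 cm.
Since f is positive, the spherical mirror is concave.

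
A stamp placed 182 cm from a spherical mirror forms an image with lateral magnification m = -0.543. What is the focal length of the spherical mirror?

m = −d_i/d_o ⇒ d_i = −m·d_o = −(-0.543)·(182) = 98.83 cm.
1/f = 1/d_o + 1/d_i = 1/(182) + 1/(98.83) = 0.01561, so f = 64.0 cm.
Since f is positive, the spherical mirror is concave.

f = 64.0 cm (concave)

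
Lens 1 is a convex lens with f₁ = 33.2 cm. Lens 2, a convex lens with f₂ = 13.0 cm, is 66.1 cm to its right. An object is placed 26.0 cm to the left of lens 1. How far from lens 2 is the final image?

Lens 1: 1/d_i1 = 1/f₁ − 1/d_o1 = 1/(33.2) − 1/(26.0) = -0.008341, so d_i1 = -119.9 cm.
The intermediate image is 119.9 cm to the left of lens 1 (virtual), which is 66.1 − (-119.9) = 186.0 cm to the left of lens 2, so d_o2 = +186.0 cm.
Lens 2: 1/d_i2 = 1/f₂ − 1/d_o2 = 1/(13.0) − 1/(186.0) = 0.07155, so d_i2 = 14.0 cm.
The final image is real, 14.0 cm to the right of lens 2 (overall magnification ≈ -0.35).

14.0 cm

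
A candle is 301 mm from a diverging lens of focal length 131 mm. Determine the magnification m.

m = +0.303

For a diverging lens, f = -131 mm.
1/d_i = 1/f − 1/d_o = 1/(-131.0) − 1/(301) = -0.01096, so d_i = -91.28 mm.
m = −d_i/d_o = −(-91.28)/(301) = +0.303.
The image is virtual, upright and reduced, on the same side as the object.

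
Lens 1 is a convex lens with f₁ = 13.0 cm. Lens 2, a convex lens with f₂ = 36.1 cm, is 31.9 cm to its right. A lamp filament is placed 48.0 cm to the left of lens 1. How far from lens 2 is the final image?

Lens 1: 1/d_i1 = 1/f₁ − 1/d_o1 = 1/(13.0) − 1/(48.0) = 0.05609, so d_i1 = 17.83 cm.
The intermediate image is 17.83 cm to the right of lens 1, which is 31.9 − (17.83) = 14.07 cm to the left of lens 2, so d_o2 = +14.07 cm.
Lens 2: 1/d_i2 = 1/f₂ − 1/d_o2 = 1/(36.1) − 1/(14.07) = -0.04337, so d_i2 = -23.1 cm.
The final image is virtual, 23.1 cm to the left of lens 2 (overall magnification ≈ -0.61).

23.1 cm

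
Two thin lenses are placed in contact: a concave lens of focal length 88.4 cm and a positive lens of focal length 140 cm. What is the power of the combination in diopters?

P₁ = 1/f₁ = 1/(-0.884 m) = -1.131 D; P₂ = 1/f₂ = 1/(1.40 m) = +0.7143 D.
For thin lenses in contact, P = P₁ + P₂ = (-1.131) + (+0.7143) = -0.417 D.

P = -0.417 D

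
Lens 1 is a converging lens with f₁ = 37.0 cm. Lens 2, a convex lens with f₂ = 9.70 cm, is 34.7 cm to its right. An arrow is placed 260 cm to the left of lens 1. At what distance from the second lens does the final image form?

4.51 cm

Lens 1: 1/d_i1 = 1/f₁ − 1/d_o1 = 1/(37.0) − 1/(260) = 0.02318, so d_i1 = 43.14 cm.
The intermediate image is 43.14 cm to the right of lens 1, which lies 8.440 cm to the right of lens 2 — a virtual object — so d_o2 = −8.440 cm.
Lens 2: 1/d_i2 = 1/f₂ − 1/d_o2 = 1/(9.70) − 1/(-8.440) = 0.2216, so d_i2 = 4.51 cm.
The final image is real, 4.51 cm to the right of lens 2 (overall magnification ≈ -0.089).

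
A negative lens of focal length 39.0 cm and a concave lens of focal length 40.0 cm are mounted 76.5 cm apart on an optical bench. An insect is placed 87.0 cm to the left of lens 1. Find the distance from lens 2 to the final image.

Lens 1 is diverging, so f₁ = −39.0 cm.
Lens 1: 1/d_i1 = 1/f₁ − 1/d_o1 = 1/(-39.0) − 1/(87.0) = -0.03714, so d_i1 = -26.93 cm.
The intermediate image is 26.93 cm to the left of lens 1 (virtual), which is 76.5 − (-26.93) = 103.4 cm to the left of lens 2, so d_o2 = +103.4 cm.
Lens 2 is diverging, so f₂ = −40.0 cm.
Lens 2: 1/d_i2 = 1/f₂ − 1/d_o2 = 1/(-40.0) − 1/(103.4) = -0.03467, so d_i2 = -28.8 cm.
The final image is virtual, 28.8 cm to the left of lens 2 (overall magnification ≈ 0.086).

28.8 cm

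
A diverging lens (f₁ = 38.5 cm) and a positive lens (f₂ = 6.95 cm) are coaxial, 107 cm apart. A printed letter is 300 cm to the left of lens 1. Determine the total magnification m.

m = -0.00589

f₁ = −38.5 cm (diverging).
Lens 1: 1/d_i1 = 1/(-38.5) − 1/(300) = -0.02931, so d_i1 = -34.12 cm; m₁ = −d_i1/d_o1 = +0.1137.
d_o2 = 107 − (-34.12) = 141.1 cm.
Lens 2: 1/d_i2 = 1/(6.95) − 1/(141.1) = 0.1368, so d_i2 = 7.310 cm; m₂ = −d_i2/d_o2 = -0.05181.
m = m₁·m₂ = (+0.1137)(-0.05181) = -0.00589.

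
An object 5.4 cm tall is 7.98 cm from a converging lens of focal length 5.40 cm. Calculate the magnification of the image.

m = -2.09

1/d_i = 1/f − 1/d_o = 1/(5.400) − 1/(7.98) = 0.05987, so d_i = 16.70 cm.
m = −d_i/d_o = −(16.70)/(7.98) = -2.09.
The image is real, inverted and enlarged, on the far side of the lens.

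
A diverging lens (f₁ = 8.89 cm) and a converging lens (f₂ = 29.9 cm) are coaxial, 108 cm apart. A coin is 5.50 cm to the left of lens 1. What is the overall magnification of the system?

m = -0.227

f₁ = −8.89 cm (diverging).
Lens 1: 1/d_i1 = 1/(-8.89) − 1/(5.50) = -0.2943, so d_i1 = -3.398 cm; m₁ = −d_i1/d_o1 = +0.6178.
d_o2 = 108 − (-3.398) = 111.4 cm.
Lens 2: 1/d_i2 = 1/(29.9) − 1/(111.4) = 0.02447, so d_i2 = 40.87 cm; m₂ = −d_i2/d_o2 = -0.3669.
m = m₁·m₂ = (+0.6178)(-0.3669) = -0.227.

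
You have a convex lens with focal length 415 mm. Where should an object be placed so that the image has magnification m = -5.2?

495 mm

m = −d_i/d_o ⇒ d_i = −m·d_o.
1/f = 1/d_o + 1/d_i = 1/d_o − 1/(m·d_o) = (1 − 1/m)/d_o, so d_o = f(1 − 1/m) = (415.0)(1 − 1/(-5.2)) = 495 mm.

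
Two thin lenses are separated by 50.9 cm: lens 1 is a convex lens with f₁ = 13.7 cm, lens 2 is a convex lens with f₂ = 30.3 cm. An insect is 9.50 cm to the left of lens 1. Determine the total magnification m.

m = -1.92

Lens 1: 1/d_i1 = 1/(13.7) − 1/(9.50) = -0.03227, so d_i1 = -30.99 cm; m₁ = −d_i1/d_o1 = +3.262.
d_o2 = 50.9 − (-30.99) = 81.89 cm.
Lens 2: 1/d_i2 = 1/(30.3) − 1/(81.89) = 0.02079, so d_i2 = 48.10 cm; m₂ = −d_i2/d_o2 = -0.5873.
m = m₁·m₂ = (+3.262)(-0.5873) = -1.92.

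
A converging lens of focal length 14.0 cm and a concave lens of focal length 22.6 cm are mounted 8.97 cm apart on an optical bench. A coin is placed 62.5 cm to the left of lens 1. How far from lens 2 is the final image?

15.2 cm

Lens 1: 1/d_i1 = 1/f₁ − 1/d_o1 = 1/(14.0) − 1/(62.5) = 0.05543, so d_i1 = 18.04 cm.
The intermediate image is 18.04 cm to the right of lens 1, which lies 9.070 cm to the right of lens 2 — a virtual object — so d_o2 = −9.070 cm.
Lens 2 is diverging, so f₂ = −22.6 cm.
Lens 2: 1/d_i2 = 1/f₂ − 1/d_o2 = 1/(-22.6) − 1/(-9.070) = 0.06601, so d_i2 = 15.2 cm.
The final image is real, 15.2 cm to the right of lens 2 (overall magnification ≈ -0.48).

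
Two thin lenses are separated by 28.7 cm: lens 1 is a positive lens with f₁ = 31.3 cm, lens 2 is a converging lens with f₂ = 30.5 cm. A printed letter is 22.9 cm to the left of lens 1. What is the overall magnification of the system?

m = -1.36

Lens 1: 1/d_i1 = 1/(31.3) − 1/(22.9) = -0.01172, so d_i1 = -85.33 cm; m₁ = −d_i1/d_o1 = +3.726.
d_o2 = 28.7 − (-85.33) = 114.0 cm.
Lens 2: 1/d_i2 = 1/(30.5) − 1/(114.0) = 0.02401, so d_i2 = 41.64 cm; m₂ = −d_i2/d_o2 = -0.3653.
m = m₁·m₂ = (+3.726)(-0.3653) = -1.36.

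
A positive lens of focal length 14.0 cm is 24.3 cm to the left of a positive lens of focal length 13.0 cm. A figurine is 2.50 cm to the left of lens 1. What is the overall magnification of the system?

Lens 1: 1/d_i1 = 1/(14.0) − 1/(2.50) = -0.3286, so d_i1 = -3.043 cm; m₁ = −d_i1/d_o1 = +1.217.
d_o2 = 24.3 − (-3.043) = 27.34 cm.
Lens 2: 1/d_i2 = 1/(13.0) − 1/(27.34) = 0.04035, so d_i2 = 24.79 cm; m₂ = −d_i2/d_o2 = -0.9066.
m = m₁·m₂ = (+1.217)(-0.9066) = -1.10.

m = -1.10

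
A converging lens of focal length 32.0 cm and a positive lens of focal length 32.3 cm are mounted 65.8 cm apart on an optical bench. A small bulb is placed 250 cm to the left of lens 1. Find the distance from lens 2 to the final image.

Lens 1: 1/d_i1 = 1/f₁ − 1/d_o1 = 1/(32.0) − 1/(250) = 0.02725, so d_i1 = 36.70 cm.
The intermediate image is 36.70 cm to the right of lens 1, which is 65.8 − (36.70) = 29.10 cm to the left of lens 2, so d_o2 = +29.10 cm.
Lens 2: 1/d_i2 = 1/f₂ − 1/d_o2 = 1/(32.3) − 1/(29.10) = -0.003405, so d_i2 = -294 cm.
The final image is virtual, 294 cm to the left of lens 2 (overall magnification ≈ -1.5).

294 cm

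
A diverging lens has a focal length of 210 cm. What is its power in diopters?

P = -0.476 D

For a diverging lens, f = −210 cm.
f = -210 cm = -2.10 m.
P = 1/f = 1/(-2.10 m) = -0.476 D.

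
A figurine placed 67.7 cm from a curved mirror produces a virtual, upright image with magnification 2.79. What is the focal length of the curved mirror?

f = 106 cm (concave)

m = −d_i/d_o ⇒ d_i = −m·d_o = −(+2.79)·(67.7) = -188.9 cm.
1/f = 1/d_o + 1/d_i = 1/(67.7) + 1/(-188.9) = 0.009477, so f = 106 cm.
Since f is positive, the curved mirror is concave.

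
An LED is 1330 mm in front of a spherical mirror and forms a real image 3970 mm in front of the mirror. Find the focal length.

f = 996 mm (concave)

Real image ⇒ d_i = +3970 mm.
1/f = 1/d_o + 1/d_i = 1/(1330) + 1/(3970) = 0.001004, so f = 996 mm.
Since f is positive, the spherical mirror is concave.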